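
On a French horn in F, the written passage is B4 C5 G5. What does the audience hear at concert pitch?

E4 F4 C5

Written C4 on the French horn in F sounds as F3, a perfect fifth lower; apply that shift to every note.
B4 -> E4
C5 -> F4
G5 -> C5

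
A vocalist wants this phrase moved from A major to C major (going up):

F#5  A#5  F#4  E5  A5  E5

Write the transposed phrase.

A major to C major up is a minor third, so every note moves up by that interval.
F#5 -> A5
A#5 -> C#6
F#4 -> A4
E5 -> G5
A5 -> C6
E5 -> G5

A5 C#6 A4 G5 C6 G5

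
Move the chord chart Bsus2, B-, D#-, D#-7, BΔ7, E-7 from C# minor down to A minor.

Gsus2 G- B- B-7 GΔ7 C-7

C# minor down to A minor is a major third; each chord root moves by that interval while the quality stays the same.
Bsus2: root B down a major third → G, giving Gsus2.
B-: root B down a major third → G, giving G-.
D#-: root D# down a major third → B, giving B-.
D#-7: root D# down a major third → B, giving B-7.
BΔ7: root B down a major third → G, giving GΔ7.
E-7: root E down a major third → C, giving C-7.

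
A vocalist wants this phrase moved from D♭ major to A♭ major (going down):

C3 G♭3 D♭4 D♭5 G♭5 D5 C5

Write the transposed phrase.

G2 Db3 Ab3 Ab4 Db5 A4 G4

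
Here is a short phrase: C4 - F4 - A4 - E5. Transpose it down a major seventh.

Db3 Gb3 Bb3 F4

C4 → Db3
F4 → Gb3
A4 → Bb3
E5 → F4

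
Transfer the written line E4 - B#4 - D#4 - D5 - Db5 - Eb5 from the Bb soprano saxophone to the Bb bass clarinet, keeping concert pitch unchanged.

E5 B#5 D#5 D6 Db6 Eb6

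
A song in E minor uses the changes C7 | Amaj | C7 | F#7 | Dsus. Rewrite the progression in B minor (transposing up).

G7 Emaj G7 C#7 Asus

E minor up to B minor is a perfect fifth; each chord root moves by that interval while the quality stays the same.
C7: root C up a perfect fifth → G, giving G7.
Amaj: root A up a perfect fifth → E, giving Emaj.
C7: root C up a perfect fifth → G, giving G7.
F#7: root F# up a perfect fifth → C#, giving C#7.
Dsus: root D up a perfect fifth → A, giving Asus.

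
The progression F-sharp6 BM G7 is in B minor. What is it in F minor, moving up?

C6 FM Db7

B minor up to F minor is a diminished fifth; each chord root moves by that interval while the quality stays the same.
F-sharp6: root F-sharp up a diminished fifth → C, giving C6.
BM: root B up a diminished fifth → F, giving FM.
G7: root G up a diminished fifth → Db, giving Db7.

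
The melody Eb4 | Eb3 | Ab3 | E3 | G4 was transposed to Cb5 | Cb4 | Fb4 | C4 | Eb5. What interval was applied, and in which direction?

up a minor sixth

From Eb4 to Cb5 is 6 letter names — a sixth of some quality.
Eb4 to Cb5 is 8 semitones, which makes it a minor sixth; the second version is higher, so the direction is up.
Checking another pair — G4 → Eb5 — gives the same interval.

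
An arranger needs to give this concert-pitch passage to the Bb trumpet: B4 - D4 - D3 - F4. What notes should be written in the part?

Written C4 sounds as Bb3 on the Bb trumpet, so concert pitches are written a major second up.
B4 -> C#5
D4 -> E4
D3 -> E3
F4 -> G4

C#5 E4 E3 G4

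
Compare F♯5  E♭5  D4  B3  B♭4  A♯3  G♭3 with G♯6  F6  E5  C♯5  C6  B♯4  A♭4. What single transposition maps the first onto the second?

From F#5 to G#6 is 9 letter names — a ninth of some quality.
F#5 to G#6 is 14 semitones, which makes it a major ninth; the second version is higher, so the direction is up.
Checking another pair — Gb3 → Ab4 — gives the same interval.

up a major ninth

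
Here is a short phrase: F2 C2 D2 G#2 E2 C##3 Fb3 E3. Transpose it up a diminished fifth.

Cb3 Gb2 Ab2 D3 Bb2 G#3 Cbb4 Bb3

F2 -> Cb3
C2 -> Gb2
D2 -> Ab2
G#2 -> D3
E2 -> Bb2
C##3 -> G#3
Fb3 -> Cbb4
E3 -> Bb3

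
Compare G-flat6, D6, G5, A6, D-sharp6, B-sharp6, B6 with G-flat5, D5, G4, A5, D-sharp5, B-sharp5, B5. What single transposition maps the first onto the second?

Take the first pair: Gb6 → Gb5. G to G spans 8 letter names, so the interval is some kind of octave.
Gb5 to Gb6 is 12 semitones, which makes it a perfect octave; the second version is lower, so the direction is down.
Checking another pair — B6 → B5 — gives the same interval.

down a perfect octave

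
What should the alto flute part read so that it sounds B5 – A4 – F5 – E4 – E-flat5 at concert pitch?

E6 D5 Bb5 A4 Ab5

Written C4 sounds as G3 on the alto flute, so concert pitches are written a perfect fourth up.
B5 gives E6
A4 gives D5
F5 gives Bb5
E4 gives A4
Eb5 gives Ab5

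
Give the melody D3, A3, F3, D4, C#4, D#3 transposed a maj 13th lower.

D3: a thirteenth down reaches F, and 21 semitones makes it F1.
A major thirteenth down from A3 gives C2.
F3: a thirteenth down reaches A, and 21 semitones makes it Ab1.
D4: a thirteenth down reaches F, and 21 semitones makes it F2.
C#4 down a major thirteenth is E2.
D#3 down a major thirteenth is F#1.

F1 C2 Ab1 F2 E2 F#1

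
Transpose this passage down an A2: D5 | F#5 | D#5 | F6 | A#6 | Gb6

Cb5 Eb5 C5 Ebb6 G6 Fbb6

D5 gives Cb5
F#5 gives Eb5
D#5 gives C5
F6 gives Ebb6
A#6 gives G6
Gb6 gives Fbb6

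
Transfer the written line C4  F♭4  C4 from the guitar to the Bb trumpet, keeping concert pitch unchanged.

D3 Gb3 D3

First find concert pitch: the guitar sounds a perfect octave below written, so C4 F♭4 C4 sounds C3 Fb3 C3.
Then write for Bb trumpet: it sounds a major second below written, so the part must be a major second above concert.
C3 → D3
Fb3 → Gb3
C3 → D3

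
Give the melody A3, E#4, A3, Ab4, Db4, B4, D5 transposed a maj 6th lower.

C3 G#3 C3 Cb4 Fb3 D4 F4

A3 down a major sixth is C3.
A major sixth down from E#4 gives G#3.
A3 down a major sixth is C3.
A major sixth down from Ab4 gives Cb4.
Db4: a sixth down reaches F, and 9 semitones makes it Fb3.
B4 down a major sixth is D4.
A major sixth down from D5 gives F4.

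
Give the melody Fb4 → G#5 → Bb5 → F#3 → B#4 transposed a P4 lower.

Cb4 D#5 F5 C#3 F##4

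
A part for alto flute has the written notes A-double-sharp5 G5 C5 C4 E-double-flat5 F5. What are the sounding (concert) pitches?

E##5 D5 G4 G3 Bbb4 C5

Written C4 on the alto flute sounds as G3, a perfect fourth lower; apply that shift to every note.
A##5 to E##5
G5 to D5
C5 to G4
C4 to G3
Ebb5 to Bbb4
F5 to C5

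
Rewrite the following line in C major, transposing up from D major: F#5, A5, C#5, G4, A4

E6 G6 B5 F5 G5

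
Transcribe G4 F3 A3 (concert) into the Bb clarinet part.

A4 G3 B3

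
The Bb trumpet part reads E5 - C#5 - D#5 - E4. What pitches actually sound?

The Bb trumpet sounds a major second below written, so transpose each written note down a major second.
E5 gives D5
C#5 gives B4
D#5 gives C#5
E4 gives D4

D5 B4 C#5 D4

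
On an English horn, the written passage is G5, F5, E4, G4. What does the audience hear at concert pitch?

Written C4 on the English horn sounds as F3, a perfect fifth lower; apply that shift to every note.
G5 -> C5
F5 -> Bb4
E4 -> A3
G4 -> C4

C5 Bb4 A3 C4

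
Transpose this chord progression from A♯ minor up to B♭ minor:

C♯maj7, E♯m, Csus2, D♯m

Dbmaj7 Fm Dbbsus2 Ebm

A♯ minor up to B♭ minor is a diminished second; each chord root moves by that interval while the quality stays the same.
C♯maj7: root C♯ up a diminished second → Db, giving Dbmaj7.
E♯m: root E♯ up a diminished second → F, giving Fm.
Csus2: root C up a diminished second → Dbb, giving Dbbsus2.
D♯m: root D♯ up a diminished second → Eb, giving Ebm.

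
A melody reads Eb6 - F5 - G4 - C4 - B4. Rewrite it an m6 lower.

G5 A4 B3 E3 D#4

Eb6 to G5
F5 to A4
G4 to B3
C4 to E3
B4 to D#4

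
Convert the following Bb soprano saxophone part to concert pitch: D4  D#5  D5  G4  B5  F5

C4 C#5 C5 F4 A5 Eb5

The Bb soprano saxophone sounds a major second below written, so transpose each written note down a major second.
D4 to C4
D#5 to C#5
D5 to C5
G4 to F4
B5 to A5
F5 to Eb5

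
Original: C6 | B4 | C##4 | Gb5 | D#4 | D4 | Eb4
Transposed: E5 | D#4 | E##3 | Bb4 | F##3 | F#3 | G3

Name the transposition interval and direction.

down a minor sixth

Take the first pair: C6 → E5. C to E spans 6 letter names, so the interval is some kind of sixth.
E5 to C6 is 8 semitones, which makes it a minor sixth; the second version is lower, so the direction is down.
Checking another pair — Eb4 → G3 — gives the same interval.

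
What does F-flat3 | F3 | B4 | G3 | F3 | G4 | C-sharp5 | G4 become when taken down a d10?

Fb3 -> D2
F3 -> D#2
B4 -> G##3
G3 -> E#2
F3 -> D#2
G4 -> E#3
C#5 -> A##3
G4 -> E#3

D2 D#2 G##3 E#2 D#2 E#3 A##3 E#3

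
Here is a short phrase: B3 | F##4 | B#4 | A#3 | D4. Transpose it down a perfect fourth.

F#3 C##4 F##4 E#3 A3

B3 becomes F#3
F##4 becomes C##4
B#4 becomes F##4
A#3 becomes E#3
D4 becomes A3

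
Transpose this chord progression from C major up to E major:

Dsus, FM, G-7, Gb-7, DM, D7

F#sus AM B-7 Bb-7 F#M F#7

C major up to E major is a major third; each chord root moves by that interval while the quality stays the same.
Dsus: root D up a major third → F#, giving F#sus.
FM: root F up a major third → A, giving AM.
G-7: root G up a major third → B, giving B-7.
Gb-7: root Gb up a major third → Bb, giving Bb-7.
DM: root D up a major third → F#, giving F#M.
D7: root D up a major third → F#, giving F#7.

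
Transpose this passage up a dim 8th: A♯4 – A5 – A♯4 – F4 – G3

A#4 -> A5
A5 -> Ab6
A#4 -> A5
F4 -> Fb5
G3 -> Gb4

A5 Ab6 A5 Fb5 Gb4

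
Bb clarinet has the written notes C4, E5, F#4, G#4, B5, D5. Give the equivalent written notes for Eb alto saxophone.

First find concert pitch: the Bb clarinet sounds a major second below written, so C4 E5 F#4 G#4 B5 D5 sounds Bb3 D5 E4 F#4 A5 C5.
Then write for Eb alto saxophone: it sounds a major sixth below written, so the part must be a major sixth above concert.
Bb3 → G4
D5 → B5
E4 → C#5
F#4 → D#5
A5 → F#6
C5 → A5

G4 B5 C#5 D#5 F#6 A5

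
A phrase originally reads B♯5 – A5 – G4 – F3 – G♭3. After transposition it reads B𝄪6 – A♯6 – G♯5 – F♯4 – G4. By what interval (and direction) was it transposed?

up an augmented octave

Take the first pair: B#5 → B##6. B to B spans 8 letter names, so the interval is some kind of octave.
B#5 to B##6 is 13 semitones, which makes it an augmented octave; the second version is higher, so the direction is up.
Checking another pair — Gb3 → G4 — gives the same interval.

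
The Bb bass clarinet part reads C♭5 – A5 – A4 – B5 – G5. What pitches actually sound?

Bbb3 G4 G3 A4 F4

The Bb bass clarinet sounds a major ninth below written, so transpose each written note down a major ninth.
Cb5 -> Bbb3
A5 -> G4
A4 -> G3
B5 -> A4
G5 -> F4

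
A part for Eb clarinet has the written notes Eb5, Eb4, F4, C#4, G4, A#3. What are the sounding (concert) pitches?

Gb5 Gb4 Ab4 E4 Bb4 C#4

Written C4 on the Eb clarinet sounds as Eb4, a minor third higher; apply that shift to every note.
Eb5 to Gb5
Eb4 to Gb4
F4 to Ab4
C#4 to E4
G4 to Bb4
A#3 to C#4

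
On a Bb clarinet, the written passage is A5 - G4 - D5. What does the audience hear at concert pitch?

G5 F4 C5

Written C4 on the Bb clarinet sounds as Bb3, a major second lower; apply that shift to every note.
A5 becomes G5
G4 becomes F4
D5 becomes C5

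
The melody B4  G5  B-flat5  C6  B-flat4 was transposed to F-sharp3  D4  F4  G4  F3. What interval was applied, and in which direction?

down a perfect eleventh

Take the first pair: B4 → F#3. B to F spans 11 letter names, so the interval is some kind of eleventh.
F#3 to B4 is 17 semitones, which makes it a perfect eleventh; the second version is lower, so the direction is down.
Checking another pair — Bb4 → F3 — gives the same interval.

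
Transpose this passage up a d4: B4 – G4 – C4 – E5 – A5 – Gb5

Eb5 Cb5 Fb4 Ab5 Db6 Cbb6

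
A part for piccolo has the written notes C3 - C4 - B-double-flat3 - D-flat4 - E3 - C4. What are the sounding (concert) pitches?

Written C4 on the piccolo sounds as C5, a perfect octave higher; apply that shift to every note.
C3 becomes C4
C4 becomes C5
Bbb3 becomes Bbb4
Db4 becomes Db5
E3 becomes E4
C4 becomes C5

C4 C5 Bbb4 Db5 E4 C5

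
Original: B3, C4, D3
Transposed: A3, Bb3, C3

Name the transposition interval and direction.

down a major second

Take the first pair: B3 → A3. B to A spans 2 letter names, so the interval is some kind of second.
A3 to B3 is 2 semitones, which makes it a major second; the second version is lower, so the direction is down.
Checking another pair — D3 → C3 — gives the same interval.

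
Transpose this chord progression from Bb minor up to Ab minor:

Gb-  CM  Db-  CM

Fb- BbM Cb- BbM

Bb minor up to Ab minor is a minor seventh; each chord root moves by that interval while the quality stays the same.
Gb-: root Gb up a minor seventh → Fb, giving Fb-.
CM: root C up a minor seventh → Bb, giving BbM.
Db-: root Db up a minor seventh → Cb, giving Cb-.
CM: root C up a minor seventh → Bb, giving BbM.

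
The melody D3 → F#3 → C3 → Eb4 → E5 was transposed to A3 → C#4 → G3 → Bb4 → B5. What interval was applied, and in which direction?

Take the first pair: D3 → A3. D to A spans 5 letter names, so the interval is some kind of fifth.
D3 to A3 is 7 semitones, which makes it a perfect fifth; the second version is higher, so the direction is up.
Checking another pair — E5 → B5 — gives the same interval.

up a perfect fifth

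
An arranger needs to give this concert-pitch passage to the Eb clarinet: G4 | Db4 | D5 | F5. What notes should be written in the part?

E4 Bb3 B4 D5

Written C4 sounds as Eb4 on the Eb clarinet, so concert pitches are written a minor third down.
G4 becomes E4
Db4 becomes Bb3
D5 becomes B4
F5 becomes D5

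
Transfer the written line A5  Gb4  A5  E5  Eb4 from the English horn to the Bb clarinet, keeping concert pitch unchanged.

First find concert pitch: the English horn sounds a perfect fifth below written, so A5 Gb4 A5 E5 Eb4 sounds D5 Cb4 D5 A4 Ab3.
Then write for Bb clarinet: it sounds a major second below written, so the part must be a major second above concert.
D5 → E5
Cb4 → Db4
D5 → E5
A4 → B4
Ab3 → Bb3

E5 Db4 E5 B4 Bb3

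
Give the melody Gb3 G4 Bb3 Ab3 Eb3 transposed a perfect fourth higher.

Cb4 C5 Eb4 Db4 Ab3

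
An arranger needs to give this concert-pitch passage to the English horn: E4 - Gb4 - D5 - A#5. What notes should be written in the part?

B4 Db5 A5 E#6

Written C4 sounds as F3 on the English horn, so concert pitches are written a perfect fifth up.
E4 -> B4
Gb4 -> Db5
D5 -> A5
A#5 -> E#6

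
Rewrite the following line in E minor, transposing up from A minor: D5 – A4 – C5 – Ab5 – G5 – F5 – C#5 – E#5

A5 E5 G5 Eb6 D6 C6 G#5 B#5

A minor to E minor up is a perfect fifth, so every note moves up by that interval.
D5 to A5
A4 to E5
C5 to G5
Ab5 to Eb6
G5 to D6
F5 to C6
C#5 to G#5
E#5 to B#5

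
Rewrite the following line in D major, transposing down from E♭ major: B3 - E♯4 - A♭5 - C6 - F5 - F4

A#3 D##4 G5 B5 E5 E4

E♭ major to D major down is a minor second, so every note moves down by that interval.
B3 to A#3
E#4 to D##4
Ab5 to G5
C6 to B5
F5 to E5
F4 to E4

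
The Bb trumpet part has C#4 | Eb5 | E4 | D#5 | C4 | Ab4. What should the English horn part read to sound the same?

F#4 Ab5 A4 G#5 F4 Db5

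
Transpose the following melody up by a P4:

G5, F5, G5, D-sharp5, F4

G5 gives C6
F5 gives Bb5
G5 gives C6
D#5 gives G#5
F4 gives Bb4

C6 Bb5 C6 G#5 Bb4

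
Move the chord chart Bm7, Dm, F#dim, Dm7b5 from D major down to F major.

Dm7 Fm Adim Fm7b5

D major down to F major is a major sixth; each chord root moves by that interval while the quality stays the same.
Bm7: root B down a major sixth → D, giving Dm7.
Dm: root D down a major sixth → F, giving Fm.
F#dim: root F# down a major sixth → A, giving Adim.
Dm7b5: root D down a major sixth → F, giving Fm7b5.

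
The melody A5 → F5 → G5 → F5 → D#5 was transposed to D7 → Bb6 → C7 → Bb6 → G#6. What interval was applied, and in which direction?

up a perfect eleventh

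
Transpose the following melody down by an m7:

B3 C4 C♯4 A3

A minor seventh down from B3 gives C#3.
A minor seventh down from C4 gives D3.
C#4: a seventh down reaches D, and 10 semitones makes it D#3.
A3 down a minor seventh is B2.

C#3 D3 D#3 B2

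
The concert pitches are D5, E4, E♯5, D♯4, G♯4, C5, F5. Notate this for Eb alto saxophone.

B5 C#5 C##6 B#4 E#5 A5 D6

Written C4 sounds as Eb3 on the Eb alto saxophone, so concert pitches are written a major sixth up.
D5 → B5
E4 → C#5
E#5 → C##6
D#4 → B#4
G#4 → E#5
C5 → A5
F5 → D6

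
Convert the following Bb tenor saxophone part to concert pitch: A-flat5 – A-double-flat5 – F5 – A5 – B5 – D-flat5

The Bb tenor saxophone sounds a major ninth below written, so transpose each written note down a major ninth.
Ab5 to Gb4
Abb5 to Gbb4
F5 to Eb4
A5 to G4
B5 to A4
Db5 to Cb4

Gb4 Gbb4 Eb4 G4 A4 Cb4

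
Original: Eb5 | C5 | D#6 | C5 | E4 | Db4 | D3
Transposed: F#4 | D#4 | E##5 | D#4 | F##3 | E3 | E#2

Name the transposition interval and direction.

Take the first pair: Eb5 → F#4. E to F spans 7 letter names, so the interval is some kind of seventh.
F#4 to Eb5 is 9 semitones, which makes it a diminished seventh; the second version is lower, so the direction is down.
Checking another pair — D3 → E#2 — gives the same interval.

down a diminished seventh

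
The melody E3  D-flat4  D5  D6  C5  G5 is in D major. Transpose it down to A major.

B2 Ab3 A4 A5 G4 D5

D major to A major down is a perfect fourth, so every note moves down by that interval.
E3 to B2
Db4 to Ab3
D5 to A4
D6 to A5
C5 to G4
G5 to D5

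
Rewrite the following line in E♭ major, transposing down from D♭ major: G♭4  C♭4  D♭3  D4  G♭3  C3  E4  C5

D♭ major to E♭ major down is a minor seventh, so every note moves down by that interval.
Gb4 gives Ab3
Cb4 gives Db3
Db3 gives Eb2
D4 gives E3
Gb3 gives Ab2
C3 gives D2
E4 gives F#3
C5 gives D4

Ab3 Db3 Eb2 E3 Ab2 D2 F#3 D4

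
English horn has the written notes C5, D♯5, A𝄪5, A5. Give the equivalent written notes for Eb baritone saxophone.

D6 E#6 B##6 B6

First find concert pitch: the English horn sounds a perfect fifth below written, so C5 D♯5 A𝄪5 A5 sounds F4 G#4 D##5 D5.
Then write for Eb baritone saxophone: it sounds a major thirteenth below written, so the part must be a major thirteenth above concert.
F4 → D6
G#4 → E#6
D##5 → B##6
D5 → B6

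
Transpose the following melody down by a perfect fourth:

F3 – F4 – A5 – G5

F3 -> C3
F4 -> C4
A5 -> E5
G5 -> D5

C3 C4 E5 D5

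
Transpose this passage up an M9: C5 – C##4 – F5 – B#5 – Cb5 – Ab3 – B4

C5 up a major ninth is D6.
C##4 up a major ninth is D##5.
A major ninth up from F5 gives G6.
A major ninth up from B#5 gives C##7.
Cb5: a ninth up reaches D, and 14 semitones makes it Db6.
Ab3: a ninth up reaches B, and 14 semitones makes it Bb4.
B4: a ninth up reaches C, and 14 semitones makes it C#6.

D6 D##5 G6 C##7 Db6 Bb4 C#6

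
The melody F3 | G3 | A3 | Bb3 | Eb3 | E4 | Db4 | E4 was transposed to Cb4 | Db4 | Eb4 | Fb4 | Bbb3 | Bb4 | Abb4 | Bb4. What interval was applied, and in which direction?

Take the first pair: F3 → Cb4. F to C spans 5 letter names, so the interval is some kind of fifth.
F3 to Cb4 is 6 semitones, which makes it a diminished fifth; the second version is higher, so the direction is up.
Checking another pair — E4 → Bb4 — gives the same interval.

up a diminished fifth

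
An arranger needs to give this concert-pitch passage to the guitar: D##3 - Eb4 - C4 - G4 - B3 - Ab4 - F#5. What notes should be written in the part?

D##4 Eb5 C5 G5 B4 Ab5 F#6

Written C4 sounds as C3 on the guitar, so concert pitches are written a perfect octave up.
D##3 becomes D##4
Eb4 becomes Eb5
C4 becomes C5
G4 becomes G5
B3 becomes B4
Ab4 becomes Ab5
F#5 becomes F#6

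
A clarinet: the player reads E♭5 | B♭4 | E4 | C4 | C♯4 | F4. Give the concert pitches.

C5 G4 C#4 A3 A#3 D4

Written C4 on the A clarinet sounds as A3, a minor third lower; apply that shift to every note.
Eb5 gives C5
Bb4 gives G4
E4 gives C#4
C4 gives A3
C#4 gives A#3
F4 gives D4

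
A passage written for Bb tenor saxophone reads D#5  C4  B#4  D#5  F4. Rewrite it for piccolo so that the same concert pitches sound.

C#3 Bb1 A#2 C#3 Eb2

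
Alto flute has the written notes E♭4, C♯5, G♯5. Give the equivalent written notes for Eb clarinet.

G3 E#4 B#4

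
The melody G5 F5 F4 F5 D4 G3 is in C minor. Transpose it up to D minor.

From C up to D is a major second; apply that to each pitch.
G5 to A5
F5 to G5
F4 to G4
F5 to G5
D4 to E4
G3 to A3

A5 G5 G4 G5 E4 A3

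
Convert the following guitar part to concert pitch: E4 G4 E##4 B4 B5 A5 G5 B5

E3 G3 E##3 B3 B4 A4 G4 B4

Written C4 on the guitar sounds as C3, a perfect octave lower; apply that shift to every note.
E4 becomes E3
G4 becomes G3
E##4 becomes E##3
B4 becomes B3
B5 becomes B4
A5 becomes A4
G5 becomes G4
B5 becomes B4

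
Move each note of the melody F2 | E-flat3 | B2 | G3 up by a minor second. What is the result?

F2: a second up reaches G, and 1 semitone makes it Gb2.
Eb3 up a minor second is Fb3.
B2 up a minor second is C3.
G3 up a minor second is Ab3.

Gb2 Fb3 C3 Ab3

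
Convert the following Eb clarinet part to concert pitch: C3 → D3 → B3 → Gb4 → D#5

Written C4 on the Eb clarinet sounds as Eb4, a minor third higher; apply that shift to every note.
C3 gives Eb3
D3 gives F3
B3 gives D4
Gb4 gives Bbb4
D#5 gives F#5

Eb3 F3 D4 Bbb4 F#5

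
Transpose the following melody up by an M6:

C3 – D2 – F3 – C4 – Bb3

C3 → A3
D2 → B2
F3 → D4
C4 → A4
Bb3 → G4

A3 B2 D4 A4 G4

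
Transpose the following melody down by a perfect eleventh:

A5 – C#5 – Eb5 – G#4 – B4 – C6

E4 G#3 Bb3 D#3 F#3 G4

A5 to E4
C#5 to G#3
Eb5 to Bb3
G#4 to D#3
B4 to F#3
C6 to G4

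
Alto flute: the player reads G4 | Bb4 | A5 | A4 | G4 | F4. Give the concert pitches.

D4 F4 E5 E4 D4 C4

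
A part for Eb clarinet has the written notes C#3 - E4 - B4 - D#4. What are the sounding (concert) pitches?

E3 G4 D5 F#4

The Eb clarinet sounds a minor third above written, so transpose each written note up a minor third.
C#3 to E3
E4 to G4
B4 to D5
D#4 to F#4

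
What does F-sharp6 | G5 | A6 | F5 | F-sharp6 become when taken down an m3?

D#6 E5 F#6 D5 D#6

A minor third down from F#6 gives D#6.
G5: a third down reaches E, and 3 semitones makes it E5.
A minor third down from A6 gives F#6.
F5 down a minor third is D5.
F#6 down a minor third is D#6.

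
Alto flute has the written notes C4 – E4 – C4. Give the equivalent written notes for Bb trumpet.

A3 C#4 A3

First find concert pitch: the alto flute sounds a perfect fourth below written, so C4 E4 C4 sounds G3 B3 G3.
Then write for Bb trumpet: it sounds a major second below written, so the part must be a major second above concert.
G3 → A3
B3 → C#4
G3 → A3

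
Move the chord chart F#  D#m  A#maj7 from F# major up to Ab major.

Ab Fm Cmaj7

F# major up to Ab major is a diminished third; each chord root moves by that interval while the quality stays the same.
F#: root F# up a diminished third → Ab, giving Ab.
D#m: root D# up a diminished third → F, giving Fm.
A#maj7: root A# up a diminished third → C, giving Cmaj7.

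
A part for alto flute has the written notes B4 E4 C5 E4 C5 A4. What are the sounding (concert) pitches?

F#4 B3 G4 B3 G4 E4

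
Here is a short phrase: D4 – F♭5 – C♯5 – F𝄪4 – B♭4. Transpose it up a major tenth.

A major tenth up from D4 gives F#5.
A major tenth up from Fb5 gives Ab6.
C#5 up a major tenth is E#6.
F##4: a tenth up reaches A, and 16 semitones makes it A##5.
A major tenth up from Bb4 gives D6.

F#5 Ab6 E#6 A##5 D6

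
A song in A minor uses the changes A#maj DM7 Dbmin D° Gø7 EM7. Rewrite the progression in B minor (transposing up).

B#maj EM7 Ebmin E° Aø7 F#M7

A minor up to B minor is a major second; each chord root moves by that interval while the quality stays the same.
A#maj: root A# up a major second → B#, giving B#maj.
DM7: root D up a major second → E, giving EM7.
Dbmin: root Db up a major second → Eb, giving Ebmin.
D°: root D up a major second → E, giving E°.
Gø7: root G up a major second → A, giving Aø7.
EM7: root E up a major second → F#, giving F#M7.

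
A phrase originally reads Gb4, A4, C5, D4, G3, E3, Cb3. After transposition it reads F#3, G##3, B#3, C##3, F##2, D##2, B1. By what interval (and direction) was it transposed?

down a diminished ninth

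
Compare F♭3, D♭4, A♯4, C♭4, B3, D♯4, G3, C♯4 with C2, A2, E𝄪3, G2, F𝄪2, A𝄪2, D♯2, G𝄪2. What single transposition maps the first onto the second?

down a diminished eleventh

Take the first pair: Fb3 → C2. F to C spans 11 letter names, so the interval is some kind of eleventh.
C2 to Fb3 is 16 semitones, which makes it a diminished eleventh; the second version is lower, so the direction is down.
Checking another pair — C#4 → G##2 — gives the same interval.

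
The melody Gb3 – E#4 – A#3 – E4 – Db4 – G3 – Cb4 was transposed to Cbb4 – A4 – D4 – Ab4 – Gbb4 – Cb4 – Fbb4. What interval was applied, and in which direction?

Take the first pair: Gb3 → Cbb4. G to C spans 4 letter names, so the interval is some kind of fourth.
Gb3 to Cbb4 is 4 semitones, which makes it a diminished fourth; the second version is higher, so the direction is up.
Checking another pair — Cb4 → Fbb4 — gives the same interval.

up a diminished fourth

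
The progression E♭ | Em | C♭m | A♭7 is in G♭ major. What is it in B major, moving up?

G# G##m Em C#7

G♭ major up to B major is an augmented third; each chord root moves by that interval while the quality stays the same.
E♭: root E♭ up an augmented third → G#, giving G#.
Em: root E up an augmented third → G##, giving G##m.
C♭m: root C♭ up an augmented third → E, giving Em.
A♭7: root A♭ up an augmented third → C#, giving C#7.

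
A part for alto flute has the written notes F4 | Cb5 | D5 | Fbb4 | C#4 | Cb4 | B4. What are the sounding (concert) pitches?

C4 Gb4 A4 Cbb4 G#3 Gb3 F#4

Written C4 on the alto flute sounds as G3, a perfect fourth lower; apply that shift to every note.
F4 → C4
Cb5 → Gb4
D5 → A4
Fbb4 → Cbb4
C#4 → G#3
Cb4 → Gb3
B4 → F#4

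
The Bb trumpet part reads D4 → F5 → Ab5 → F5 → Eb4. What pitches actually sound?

C4 Eb5 Gb5 Eb5 Db4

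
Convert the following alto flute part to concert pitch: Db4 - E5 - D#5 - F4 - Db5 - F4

Ab3 B4 A#4 C4 Ab4 C4

Written C4 on the alto flute sounds as G3, a perfect fourth lower; apply that shift to every note.
Db4 to Ab3
E5 to B4
D#5 to A#4
F4 to C4
Db5 to Ab4
F4 to C4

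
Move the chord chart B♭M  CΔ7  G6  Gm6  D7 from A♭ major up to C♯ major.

D#M E#Δ7 B#6 B#m6 F##7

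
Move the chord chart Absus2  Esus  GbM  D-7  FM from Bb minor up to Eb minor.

Bb minor up to Eb minor is a perfect fourth; each chord root moves by that interval while the quality stays the same.
Absus2: root Ab up a perfect fourth → Db, giving Dbsus2.
Esus: root E up a perfect fourth → A, giving Asus.
GbM: root Gb up a perfect fourth → Cb, giving CbM.
D-7: root D up a perfect fourth → G, giving G-7.
FM: root F up a perfect fourth → Bb, giving BbM.

Dbsus2 Asus CbM G-7 BbM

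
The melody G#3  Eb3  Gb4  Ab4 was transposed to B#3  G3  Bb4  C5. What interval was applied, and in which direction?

up a major third

Take the first pair: G#3 → B#3. G to B spans 3 letter names, so the interval is some kind of third.
G#3 to B#3 is 4 semitones, which makes it a major third; the second version is higher, so the direction is up.
Checking another pair — Ab4 → C5 — gives the same interval.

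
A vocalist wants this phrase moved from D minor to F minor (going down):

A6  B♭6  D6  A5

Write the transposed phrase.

C6 Db6 F5 C5

From D down to F is a major sixth; apply that to each pitch.
A6 gives C6
Bb6 gives Db6
D6 gives F5
A5 gives C5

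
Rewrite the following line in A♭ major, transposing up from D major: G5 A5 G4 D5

From D up to A♭ is a diminished fifth; apply that to each pitch.
G5 -> Db6
A5 -> Eb6
G4 -> Db5
D5 -> Ab5

Db6 Eb6 Db5 Ab5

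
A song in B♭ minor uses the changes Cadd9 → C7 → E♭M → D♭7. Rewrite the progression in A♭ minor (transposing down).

Bbadd9 Bb7 DbM Cb7

B♭ minor down to A♭ minor is a major second; each chord root moves by that interval while the quality stays the same.
Cadd9: root C down a major second → Bb, giving Bbadd9.
C7: root C down a major second → Bb, giving Bb7.
E♭M: root E♭ down a major second → Db, giving DbM.
D♭7: root D♭ down a major second → Cb, giving Cb7.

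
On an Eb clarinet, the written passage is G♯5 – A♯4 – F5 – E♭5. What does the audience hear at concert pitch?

B5 C#5 Ab5 Gb5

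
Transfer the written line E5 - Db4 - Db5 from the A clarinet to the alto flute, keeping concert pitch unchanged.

F#5 Eb4 Eb5

First find concert pitch: the A clarinet sounds a minor third below written, so E5 Db4 Db5 sounds C#5 Bb3 Bb4.
Then write for alto flute: it sounds a perfect fourth below written, so the part must be a perfect fourth above concert.
C#5 → F#5
Bb3 → Eb4
Bb4 → Eb5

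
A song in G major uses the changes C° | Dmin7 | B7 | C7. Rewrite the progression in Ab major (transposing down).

Db° Ebmin7 C7 Db7

G major down to Ab major is a major seventh; each chord root moves by that interval while the quality stays the same.
C°: root C down a major seventh → Db, giving Db°.
Dmin7: root D down a major seventh → Eb, giving Ebmin7.
B7: root B down a major seventh → C, giving C7.
C7: root C down a major seventh → Db, giving Db7.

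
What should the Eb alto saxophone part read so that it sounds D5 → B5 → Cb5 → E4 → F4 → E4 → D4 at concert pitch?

Written C4 sounds as Eb3 on the Eb alto saxophone, so concert pitches are written a major sixth up.
D5 gives B5
B5 gives G#6
Cb5 gives Ab5
E4 gives C#5
F4 gives D5
E4 gives C#5
D4 gives B4

B5 G#6 Ab5 C#5 D5 C#5 B4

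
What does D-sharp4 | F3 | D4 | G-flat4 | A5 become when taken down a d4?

D#4 down a diminished fourth is A##3.
F3 down a diminished fourth is C#3.
D4: a fourth down reaches A, and 4 semitones makes it A#3.
Gb4: a fourth down reaches D, and 4 semitones makes it D4.
A diminished fourth down from A5 gives E#5.

A##3 C#3 A#3 D4 E#5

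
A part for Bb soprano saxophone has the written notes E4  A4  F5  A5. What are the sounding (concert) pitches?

The Bb soprano saxophone sounds a major second below written, so transpose each written note down a major second.
E4 gives D4
A4 gives G4
F5 gives Eb5
A5 gives G5

D4 G4 Eb5 G5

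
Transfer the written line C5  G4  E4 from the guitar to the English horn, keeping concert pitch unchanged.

G4 D4 B3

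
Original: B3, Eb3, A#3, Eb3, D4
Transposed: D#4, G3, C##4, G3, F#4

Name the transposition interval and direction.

Take the first pair: B3 → D#4. B to D spans 3 letter names, so the interval is some kind of third.
B3 to D#4 is 4 semitones, which makes it a major third; the second version is higher, so the direction is up.
Checking another pair — D4 → F#4 — gives the same interval.

up a major third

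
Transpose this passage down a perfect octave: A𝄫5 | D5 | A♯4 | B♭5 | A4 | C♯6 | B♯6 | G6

Abb4 D4 A#3 Bb4 A3 C#5 B#5 G5

A perfect octave down from Abb5 gives Abb4.
D5: an octave down reaches D, and 12 semitones makes it D4.
A perfect octave down from A#4 gives A#3.
A perfect octave down from Bb5 gives Bb4.
A perfect octave down from A4 gives A3.
C#6 down a perfect octave is C#5.
B#6 down a perfect octave is B#5.
G6 down a perfect octave is G5.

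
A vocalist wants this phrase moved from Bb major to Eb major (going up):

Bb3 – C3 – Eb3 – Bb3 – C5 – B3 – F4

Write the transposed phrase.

Bb major to Eb major up is a perfect fourth, so every note moves up by that interval.
Bb3 to Eb4
C3 to F3
Eb3 to Ab3
Bb3 to Eb4
C5 to F5
B3 to E4
F4 to Bb4

Eb4 F3 Ab3 Eb4 F5 E4 Bb4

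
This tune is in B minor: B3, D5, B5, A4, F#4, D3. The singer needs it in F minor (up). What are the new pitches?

F4 Ab5 F6 Eb5 C5 Ab3

From B up to F is a diminished fifth; apply that to each pitch.
B3 to F4
D5 to Ab5
B5 to F6
A4 to Eb5
F#4 to C5
D3 to Ab3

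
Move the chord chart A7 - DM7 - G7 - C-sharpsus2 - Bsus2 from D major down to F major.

D major down to F major is a major sixth; each chord root moves by that interval while the quality stays the same.
A7: root A down a major sixth → C, giving C7.
DM7: root D down a major sixth → F, giving FM7.
G7: root G down a major sixth → Bb, giving Bb7.
C-sharpsus2: root C-sharp down a major sixth → E, giving Esus2.
Bsus2: root B down a major sixth → D, giving Dsus2.

C7 FM7 Bb7 Esus2 Dsus2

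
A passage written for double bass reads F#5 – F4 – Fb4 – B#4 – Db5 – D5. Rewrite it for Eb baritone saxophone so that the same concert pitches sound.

D#6 D5 Db5 G##5 Bb5 B5

First find concert pitch: the double bass sounds a perfect octave below written, so F#5 F4 Fb4 B#4 Db5 D5 sounds F#4 F3 Fb3 B#3 Db4 D4.
Then write for Eb baritone saxophone: it sounds a major thirteenth below written, so the part must be a major thirteenth above concert.
F#4 → D#6
F3 → D5
Fb3 → Db5
B#3 → G##5
Db4 → Bb5
D4 → B5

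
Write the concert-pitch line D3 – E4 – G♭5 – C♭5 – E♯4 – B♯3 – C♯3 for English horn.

The English horn sounds a perfect fifth below written, so the written part must be a perfect fifth above concert — transpose each note up.
D3 becomes A3
E4 becomes B4
Gb5 becomes Db6
Cb5 becomes Gb5
E#4 becomes B#4
B#3 becomes F##4
C#3 becomes G#3

A3 B4 Db6 Gb5 B#4 F##4 G#3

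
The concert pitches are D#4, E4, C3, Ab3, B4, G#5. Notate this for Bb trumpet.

E#4 F#4 D3 Bb3 C#5 A#5

Written C4 sounds as Bb3 on the Bb trumpet, so concert pitches are written a major second up.
D#4 becomes E#4
E4 becomes F#4
C3 becomes D3
Ab3 becomes Bb3
B4 becomes C#5
G#5 becomes A#5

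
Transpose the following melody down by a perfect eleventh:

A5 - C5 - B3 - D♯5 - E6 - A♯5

A5: an eleventh down reaches E, and 17 semitones makes it E4.
A perfect eleventh down from C5 gives G3.
B3: an eleventh down reaches F, and 17 semitones makes it F#2.
A perfect eleventh down from D#5 gives A#3.
A perfect eleventh down from E6 gives B4.
A perfect eleventh down from A#5 gives E#4.

E4 G3 F#2 A#3 B4 E#4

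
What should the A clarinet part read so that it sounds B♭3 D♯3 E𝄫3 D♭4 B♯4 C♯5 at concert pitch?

Db4 F#3 Gbb3 Fb4 D#5 E5

The A clarinet sounds a minor third below written, so the written part must be a minor third above concert — transpose each note up.
Bb3 → Db4
D#3 → F#3
Ebb3 → Gbb3
Db4 → Fb4
B#4 → D#5
C#5 → E5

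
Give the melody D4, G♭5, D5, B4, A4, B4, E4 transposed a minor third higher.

F4 Bbb5 F5 D5 C5 D5 G4

D4 up a minor third is F4.
Gb5 up a minor third is Bbb5.
D5: a third up reaches F, and 3 semitones makes it F5.
B4 up a minor third is D5.
A minor third up from A4 gives C5.
B4 up a minor third is D5.
E4: a third up reaches G, and 3 semitones makes it G4.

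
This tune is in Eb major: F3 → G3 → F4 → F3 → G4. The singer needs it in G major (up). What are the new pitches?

A3 B3 A4 A3 B4

Eb major to G major up is a major third, so every note moves up by that interval.
F3 gives A3
G3 gives B3
F4 gives A4
F3 gives A3
G4 gives B4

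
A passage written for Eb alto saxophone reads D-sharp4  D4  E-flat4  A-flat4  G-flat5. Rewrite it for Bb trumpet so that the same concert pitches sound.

First find concert pitch: the Eb alto saxophone sounds a major sixth below written, so D-sharp4 D4 E-flat4 A-flat4 G-flat5 sounds F#3 F3 Gb3 Cb4 Bbb4.
Then write for Bb trumpet: it sounds a major second below written, so the part must be a major second above concert.
F#3 → G#3
F3 → G3
Gb3 → Ab3
Cb4 → Db4
Bbb4 → Cb5

G#3 G3 Ab3 Db4 Cb5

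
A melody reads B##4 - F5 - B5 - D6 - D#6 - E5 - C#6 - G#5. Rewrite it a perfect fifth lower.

E##4 Bb4 E5 G5 G#5 A4 F#5 C#5

B##4: a fifth down reaches E, and 7 semitones makes it E##4.
F5: a fifth down reaches B, and 7 semitones makes it Bb4.
B5 down a perfect fifth is E5.
A perfect fifth down from D6 gives G5.
A perfect fifth down from D#6 gives G#5.
E5 down a perfect fifth is A4.
C#6 down a perfect fifth is F#5.
G#5: a fifth down reaches C, and 7 semitones makes it C#5.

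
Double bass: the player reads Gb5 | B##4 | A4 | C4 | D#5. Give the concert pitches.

Written C4 on the double bass sounds as C3, a perfect octave lower; apply that shift to every note.
Gb5 -> Gb4
B##4 -> B##3
A4 -> A3
C4 -> C3
D#5 -> D#4

Gb4 B##3 A3 C3 D#4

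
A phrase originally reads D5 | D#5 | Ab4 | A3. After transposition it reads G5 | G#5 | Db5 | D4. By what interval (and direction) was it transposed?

up a perfect fourth

From D5 to G5 is 4 letter names — a fourth of some quality.
D5 to G5 is 5 semitones, which makes it a perfect fourth; the second version is higher, so the direction is up.
Checking another pair — A3 → D4 — gives the same interval.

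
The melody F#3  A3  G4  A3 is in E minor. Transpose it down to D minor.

E3 G3 F4 G3

E minor to D minor down is a major second, so every note moves down by that interval.
F#3 becomes E3
A3 becomes G3
G4 becomes F4
A3 becomes G3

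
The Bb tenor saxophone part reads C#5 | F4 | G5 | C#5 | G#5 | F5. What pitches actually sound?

B3 Eb3 F4 B3 F#4 Eb4

The Bb tenor saxophone sounds a major ninth below written, so transpose each written note down a major ninth.
C#5 becomes B3
F4 becomes Eb3
G5 becomes F4
C#5 becomes B3
G#5 becomes F#4
F5 becomes Eb4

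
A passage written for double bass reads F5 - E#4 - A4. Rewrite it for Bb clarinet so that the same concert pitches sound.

First find concert pitch: the double bass sounds a perfect octave below written, so F5 E#4 A4 sounds F4 E#3 A3.
Then write for Bb clarinet: it sounds a major second below written, so the part must be a major second above concert.
F4 → G4
E#3 → F##3
A3 → B3

G4 F##3 B3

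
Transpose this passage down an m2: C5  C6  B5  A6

B4 B5 A#5 G#6

C5: a second down reaches B, and 1 semitone makes it B4.
C6 down a minor second is B5.
B5: a second down reaches A, and 1 semitone makes it A#5.
A minor second down from A6 gives G#6.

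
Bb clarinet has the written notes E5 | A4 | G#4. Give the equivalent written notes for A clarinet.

First find concert pitch: the Bb clarinet sounds a major second below written, so E5 A4 G#4 sounds D5 G4 F#4.
Then write for A clarinet: it sounds a minor third below written, so the part must be a minor third above concert.
D5 → F5
G4 → Bb4
F#4 → A4

F5 Bb4 A4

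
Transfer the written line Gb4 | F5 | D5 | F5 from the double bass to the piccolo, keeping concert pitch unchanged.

Gb2 F3 D3 F3

First find concert pitch: the double bass sounds a perfect octave below written, so Gb4 F5 D5 F5 sounds Gb3 F4 D4 F4.
Then write for piccolo: it sounds a perfect octave above written, so the part must be a perfect octave below concert.
Gb3 → Gb2
F4 → F3
D4 → D3
F4 → F3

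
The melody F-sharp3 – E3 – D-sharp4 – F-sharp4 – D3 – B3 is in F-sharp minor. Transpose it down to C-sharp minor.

C#3 B2 A#3 C#4 A2 F#3

F-sharp minor to C-sharp minor down is a perfect fourth, so every note moves down by that interval.
F#3 -> C#3
E3 -> B2
D#4 -> A#3
F#4 -> C#4
D3 -> A2
B3 -> F#3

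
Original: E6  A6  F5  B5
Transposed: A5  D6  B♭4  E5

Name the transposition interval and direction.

down a perfect fifth

From E6 to A5 is 5 letter names — a fifth of some quality.
A5 to E6 is 7 semitones, which makes it a perfect fifth; the second version is lower, so the direction is down.
Checking another pair — B5 → E5 — gives the same interval.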